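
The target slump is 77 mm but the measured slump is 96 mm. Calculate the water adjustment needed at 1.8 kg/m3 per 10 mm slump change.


Difference = 77 - 96 = -19 mm
Water adjustment = -19 * 1.8 / 10 = -3.4 kg/m3

-3.4


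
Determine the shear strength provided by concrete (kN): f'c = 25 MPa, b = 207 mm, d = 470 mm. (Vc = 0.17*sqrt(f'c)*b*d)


Vc = 0.17 * sqrt(25) * 207 * 470 / 1000
= 82.7 kN

82.7


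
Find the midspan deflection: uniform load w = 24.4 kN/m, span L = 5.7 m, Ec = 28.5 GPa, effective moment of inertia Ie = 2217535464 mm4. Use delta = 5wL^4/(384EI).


Convert: L = 5.7 m = 5700 mm, Ec = 28.5 GPa = 28500 MPa
delta = 5 * 24.4 * 5700^4 / (384 * 28500 * 2217535464)
= 5.31 mm

5.31


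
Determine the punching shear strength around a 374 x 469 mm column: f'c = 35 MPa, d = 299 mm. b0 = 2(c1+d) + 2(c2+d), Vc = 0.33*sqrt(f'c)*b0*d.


b0 = 2*(374 + 299) + 2*(469 + 299) = 2882 mm
Vc = 0.33 * sqrt(35) * 2882 * 299 / 1000
= 1682.34 kN

1682.34


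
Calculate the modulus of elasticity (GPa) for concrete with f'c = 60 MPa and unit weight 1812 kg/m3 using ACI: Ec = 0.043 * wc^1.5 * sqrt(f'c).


Ec = 0.043 * 1812^1.5 * sqrt(60) / 1000
= 25.69 GPa

25.69


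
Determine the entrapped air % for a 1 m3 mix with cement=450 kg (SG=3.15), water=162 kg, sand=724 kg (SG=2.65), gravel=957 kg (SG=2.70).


Vol cement = 450 / (3.15 * 1000) = 0.142857 m3
Vol water = 162 / 1000 = 0.162 m3
Vol sand = 724 / (2.65 * 1000) = 0.273208 m3
Vol gravel = 957 / (2.70 * 1000) = 0.354444 m3
Total solid + water volume = 0.932509 m3
Air = (1 - 0.932509) * 100 = 6.75%

6.75


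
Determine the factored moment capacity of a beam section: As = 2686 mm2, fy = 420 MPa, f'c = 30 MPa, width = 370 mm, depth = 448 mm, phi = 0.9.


a = As * fy / (0.85 * f'c * b)
= 2686 * 420 / (0.85 * 30 * 370)
= 119.5676 mm
Mn = As * fy * (d - a/2) / 10^6
= 437.9545 kN-m
phi*Mn = 0.9 * 437.9545 = 394.16 kN-m

394.16


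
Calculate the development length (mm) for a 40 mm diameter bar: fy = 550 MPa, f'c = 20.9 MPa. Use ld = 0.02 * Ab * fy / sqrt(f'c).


Ab = pi * 40^2 / 4 = 1256.637 mm2
ld = 0.02 * 1256.637 * 550 / sqrt(20.9)
= 3023.6 mm

3023.6


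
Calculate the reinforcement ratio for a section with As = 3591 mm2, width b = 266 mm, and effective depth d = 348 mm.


rho = As / (b * d)
= 3591 / (266 * 348)
= 0.0388

0.0388


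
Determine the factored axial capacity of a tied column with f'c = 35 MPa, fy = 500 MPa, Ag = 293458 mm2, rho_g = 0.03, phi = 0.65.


Ast = rho * Ag = 0.03 * 293458 = 8803.74 mm2
phi*Pn = 0.65 * 0.80 * (0.85 * 35 * (293458 - 8803.74) + 500 * 8803.74) / 1000
= 6692.57 kN

6692.57


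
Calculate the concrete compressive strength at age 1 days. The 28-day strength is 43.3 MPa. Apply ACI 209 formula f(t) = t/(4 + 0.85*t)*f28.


f(1) = 1 / (4 + 0.85 * 1) * 43.3
= 1 / 4.85 * 43.3
= 8.93 MPa

8.93


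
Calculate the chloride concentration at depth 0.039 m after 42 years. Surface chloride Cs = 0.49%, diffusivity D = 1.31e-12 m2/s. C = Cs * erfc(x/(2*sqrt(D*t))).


t_seconds = 42 * 365.25 * 24 * 3600 = 1325419200.0 s
arg = 0.039 / (2 * sqrt(1.31e-12 * 1325419200.0))
= 0.468
erfc(0.468) = 0.5081
C = 0.49 * 0.5081 = 0.249%

0.249


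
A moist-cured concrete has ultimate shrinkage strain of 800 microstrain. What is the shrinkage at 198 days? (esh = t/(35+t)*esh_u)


esh(198) = 198 / (35 + 198) * 800
= 198 / 233 * 800
= 679.8 microstrain

679.8


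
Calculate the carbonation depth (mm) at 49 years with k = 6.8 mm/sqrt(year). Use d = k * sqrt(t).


depth = k * sqrt(t)
= 6.8 * sqrt(49)
= 47.6 mm

47.6


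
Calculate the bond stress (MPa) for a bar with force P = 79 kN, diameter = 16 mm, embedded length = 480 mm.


u = P / (pi * db * ld)
= 79 * 1000 / (pi * 16 * 480)
= 3.274 MPa

3.274


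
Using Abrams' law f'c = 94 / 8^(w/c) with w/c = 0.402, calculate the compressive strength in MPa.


f'c = 94 / 8^0.402
= 94 / 2.307
= 40.75 MPa

40.75


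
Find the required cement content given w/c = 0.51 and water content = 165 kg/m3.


Cement = water / (w/c)
= 165 / 0.51
= 323.5 kg/m3

323.5


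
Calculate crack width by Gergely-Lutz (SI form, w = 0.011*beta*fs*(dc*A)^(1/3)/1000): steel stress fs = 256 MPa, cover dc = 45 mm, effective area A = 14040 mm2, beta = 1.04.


w = 0.011 * beta * fs * (dc * A)^(1/3) / 1000
= 0.011 * 1.04 * 256 * (45 * 14040)^(1/3) / 1000
= 0.251 mm

0.251


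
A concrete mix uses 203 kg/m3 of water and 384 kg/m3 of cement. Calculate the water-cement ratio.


w/c = water / cement
w/c = 203 / 384 = 0.529

0.529


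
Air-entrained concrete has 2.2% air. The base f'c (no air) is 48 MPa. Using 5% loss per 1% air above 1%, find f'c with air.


Strength loss = (2.2 - 1) * 5 = 6.0%
f'c = 48 * (1 - 6.0/100)
= 45.12 MPa

45.12


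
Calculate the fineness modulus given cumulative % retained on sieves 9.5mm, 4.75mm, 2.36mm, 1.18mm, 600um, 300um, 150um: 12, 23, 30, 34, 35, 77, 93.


FM = sum(cumulative % retained) / 100
= 304 / 100
= 3.04

3.04


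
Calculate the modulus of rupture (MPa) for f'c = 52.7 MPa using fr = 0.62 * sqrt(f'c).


fr = 0.62 * sqrt(52.7)
= 4.501 MPa

4.501


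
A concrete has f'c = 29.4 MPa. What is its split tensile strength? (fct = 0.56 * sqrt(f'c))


fct = 0.56 * sqrt(29.4)
= 0.56 * 5.422
= 3.036 MPa

3.036


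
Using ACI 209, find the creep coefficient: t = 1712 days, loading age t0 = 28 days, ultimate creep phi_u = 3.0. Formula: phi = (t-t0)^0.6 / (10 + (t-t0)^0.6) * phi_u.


dt = 1712 - 28 = 1684
phi = 1684^0.6 / (10 + 1684^0.6) * 3.0
= 2.688

2.688


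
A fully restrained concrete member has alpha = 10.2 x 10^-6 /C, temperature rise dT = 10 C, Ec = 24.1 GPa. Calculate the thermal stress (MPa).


sigma = alpha * dT * Ec
= 10.2e-6 * 10 * 24.1 * 1000
= 2.458 MPa

2.458


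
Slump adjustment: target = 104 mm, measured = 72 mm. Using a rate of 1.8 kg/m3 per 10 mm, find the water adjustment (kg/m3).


Difference = 104 - 72 = 32 mm
Water adjustment = 32 * 1.8 / 10 = 5.8 kg/m3

5.8


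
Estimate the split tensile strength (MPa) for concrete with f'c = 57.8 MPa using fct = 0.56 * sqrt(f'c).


fct = 0.56 * sqrt(57.8)
= 0.56 * 7.603
= 4.257 MPa

4.257


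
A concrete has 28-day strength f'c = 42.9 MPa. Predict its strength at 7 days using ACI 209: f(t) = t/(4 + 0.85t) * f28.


f(7) = 7 / (4 + 0.85 * 7) * 42.9
= 7 / 9.95 * 42.9
= 30.18 MPa

30.18


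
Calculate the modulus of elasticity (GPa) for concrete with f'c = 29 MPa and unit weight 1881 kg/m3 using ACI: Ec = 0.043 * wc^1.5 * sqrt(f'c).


Ec = 0.043 * 1881^1.5 * sqrt(29) / 1000
= 18.89 GPa

18.89


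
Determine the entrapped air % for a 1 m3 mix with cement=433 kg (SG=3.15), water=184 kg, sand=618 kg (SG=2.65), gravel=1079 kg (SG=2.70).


Vol cement = 433 / (3.15 * 1000) = 0.13746 m3
Vol water = 184 / 1000 = 0.184 m3
Vol sand = 618 / (2.65 * 1000) = 0.233208 m3
Vol gravel = 1079 / (2.70 * 1000) = 0.39963 m3
Total solid + water volume = 0.954297 m3
Air = (1 - 0.954297) * 100 = 4.57%

4.57


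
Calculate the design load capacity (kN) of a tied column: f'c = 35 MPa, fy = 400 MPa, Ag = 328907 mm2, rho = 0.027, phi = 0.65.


Ast = rho * Ag = 0.027 * 328907 = 8880.489 mm2
phi*Pn = 0.65 * 0.80 * (0.85 * 35 * (328907 - 8880.489) + 400 * 8880.489) / 1000
= 6797.95 kN

6797.95


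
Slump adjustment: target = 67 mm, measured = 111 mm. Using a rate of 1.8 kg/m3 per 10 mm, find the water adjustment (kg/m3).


Difference = 67 - 111 = -44 mm
Water adjustment = -44 * 1.8 / 10 = -7.9 kg/m3

-7.9


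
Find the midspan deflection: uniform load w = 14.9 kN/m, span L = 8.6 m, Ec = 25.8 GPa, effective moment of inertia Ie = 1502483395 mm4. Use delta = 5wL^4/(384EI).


Convert: L = 8.6 m = 8600 mm, Ec = 25.8 GPa = 25800 MPa
delta = 5 * 14.9 * 8600^4 / (384 * 25800 * 1502483395)
= 27.38 mm

27.38


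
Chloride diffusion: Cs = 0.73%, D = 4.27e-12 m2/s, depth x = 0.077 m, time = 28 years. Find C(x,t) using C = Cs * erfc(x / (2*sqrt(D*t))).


t_seconds = 28 * 365.25 * 24 * 3600 = 883612800.0 s
arg = 0.077 / (2 * sqrt(4.27e-12 * 883612800.0))
= 0.6268
erfc(0.6268) = 0.3754
C = 0.73 * 0.3754 = 0.274%

0.274


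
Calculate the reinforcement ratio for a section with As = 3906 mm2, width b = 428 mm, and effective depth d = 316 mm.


rho = As / (b * d)
= 3906 / (428 * 316)
= 0.0289

0.0289


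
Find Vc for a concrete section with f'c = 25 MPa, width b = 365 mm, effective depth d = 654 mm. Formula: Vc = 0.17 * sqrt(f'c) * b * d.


Vc = 0.17 * sqrt(25) * 365 * 654 / 1000
= 202.9 kN

202.9


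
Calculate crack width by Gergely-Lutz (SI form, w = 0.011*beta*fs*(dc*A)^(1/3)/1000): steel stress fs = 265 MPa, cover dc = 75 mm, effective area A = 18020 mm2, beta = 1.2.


w = 0.011 * beta * fs * (dc * A)^(1/3) / 1000
= 0.011 * 1.2 * 265 * (75 * 18020)^(1/3) / 1000
= 0.387 mm

0.387


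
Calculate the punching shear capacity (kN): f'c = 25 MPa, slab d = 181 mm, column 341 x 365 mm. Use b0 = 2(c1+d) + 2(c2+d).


b0 = 2*(341 + 181) + 2*(365 + 181) = 2136 mm
Vc = 0.33 * sqrt(25) * 2136 * 181 / 1000
= 637.92 kN

637.92


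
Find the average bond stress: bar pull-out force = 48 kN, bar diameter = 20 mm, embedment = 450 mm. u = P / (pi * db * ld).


u = P / (pi * db * ld)
= 48 * 1000 / (pi * 20 * 450)
= 1.698 MPa

1.698


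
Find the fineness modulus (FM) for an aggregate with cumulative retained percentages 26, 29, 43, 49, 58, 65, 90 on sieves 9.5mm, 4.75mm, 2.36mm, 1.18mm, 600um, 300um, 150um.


FM = sum(cumulative % retained) / 100
= 360 / 100
= 3.6

3.6


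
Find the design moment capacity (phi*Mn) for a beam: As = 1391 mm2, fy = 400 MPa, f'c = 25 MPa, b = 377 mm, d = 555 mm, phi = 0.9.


a = As * fy / (0.85 * f'c * b)
= 1391 * 400 / (0.85 * 25 * 377)
= 69.4523 mm
Mn = As * fy * (d - a/2) / 10^6
= 289.4804 kN-m
phi*Mn = 0.9 * 289.4804 = 260.53 kN-m

260.53


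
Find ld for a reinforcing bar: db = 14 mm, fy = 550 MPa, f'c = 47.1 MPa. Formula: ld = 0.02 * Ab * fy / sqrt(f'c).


Ab = pi * 14^2 / 4 = 153.938 mm2
ld = 0.02 * 153.938 * 550 / sqrt(47.1)
= 246.7 mm

246.7


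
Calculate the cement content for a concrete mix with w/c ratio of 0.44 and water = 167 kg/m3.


Cement = water / (w/c)
= 167 / 0.44
= 379.5 kg/m3

379.5


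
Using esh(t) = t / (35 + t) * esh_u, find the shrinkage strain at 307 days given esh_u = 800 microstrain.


esh(307) = 307 / (35 + 307) * 800
= 307 / 342 * 800
= 718.1 microstrain

718.1


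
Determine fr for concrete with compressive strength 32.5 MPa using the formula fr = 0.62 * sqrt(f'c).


fr = 0.62 * sqrt(32.5)
= 3.535 MPa

3.535


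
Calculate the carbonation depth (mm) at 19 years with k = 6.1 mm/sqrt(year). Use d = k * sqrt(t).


depth = k * sqrt(t)
= 6.1 * sqrt(19)
= 26.59 mm

26.59


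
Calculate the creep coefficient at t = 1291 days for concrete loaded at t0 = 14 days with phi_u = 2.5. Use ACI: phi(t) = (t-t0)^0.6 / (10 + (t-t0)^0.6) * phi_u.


dt = 1291 - 14 = 1277
phi = 1277^0.6 / (10 + 1277^0.6) * 2.5
= 2.199

2.199


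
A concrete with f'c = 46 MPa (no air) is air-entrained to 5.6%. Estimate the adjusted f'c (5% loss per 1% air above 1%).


Strength loss = (5.6 - 1) * 5 = 23.0%
f'c = 46 * (1 - 23.0/100)
= 35.42 MPa

35.42


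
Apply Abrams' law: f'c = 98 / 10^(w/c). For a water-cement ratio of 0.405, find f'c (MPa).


f'c = 98 / 10^0.405
= 98 / 2.541
= 38.57 MPa

38.57


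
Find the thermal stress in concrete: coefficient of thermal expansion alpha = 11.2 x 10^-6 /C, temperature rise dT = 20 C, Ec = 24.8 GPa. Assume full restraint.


sigma = alpha * dT * Ec
= 11.2e-6 * 20 * 24.8 * 1000
= 5.555 MPa

5.555


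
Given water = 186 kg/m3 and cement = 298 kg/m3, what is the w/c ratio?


w/c = water / cement
w/c = 186 / 298 = 0.624

0.624


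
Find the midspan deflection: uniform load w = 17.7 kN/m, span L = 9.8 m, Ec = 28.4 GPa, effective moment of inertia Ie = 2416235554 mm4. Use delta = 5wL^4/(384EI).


Convert: L = 9.8 m = 9800 mm, Ec = 28.4 GPa = 28400 MPa
delta = 5 * 17.7 * 9800^4 / (384 * 28400 * 2416235554)
= 30.98 mm

30.98


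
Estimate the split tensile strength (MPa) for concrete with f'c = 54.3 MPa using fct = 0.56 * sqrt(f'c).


fct = 0.56 * sqrt(54.3)
= 0.56 * 7.369
= 4.127 MPa

4.127


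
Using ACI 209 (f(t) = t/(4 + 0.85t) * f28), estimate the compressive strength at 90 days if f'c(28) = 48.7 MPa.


f(90) = 90 / (4 + 0.85 * 90) * 48.7
= 90 / 80.5 * 48.7
= 54.45 MPa

54.45


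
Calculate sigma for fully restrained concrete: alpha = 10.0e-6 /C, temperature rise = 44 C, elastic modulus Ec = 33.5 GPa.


sigma = alpha * dT * Ec
= 10.0e-6 * 44 * 33.5 * 1000
= 14.74 MPa

14.74


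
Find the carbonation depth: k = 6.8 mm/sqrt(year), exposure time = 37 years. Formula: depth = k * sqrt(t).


depth = k * sqrt(t)
= 6.8 * sqrt(37)
= 41.36 mm

41.36


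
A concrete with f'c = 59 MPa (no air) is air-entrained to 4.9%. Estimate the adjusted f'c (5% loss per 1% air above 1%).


Strength loss = (4.9 - 1) * 5 = 19.5%
f'c = 59 * (1 - 19.5/100)
= 47.49 MPa

47.49


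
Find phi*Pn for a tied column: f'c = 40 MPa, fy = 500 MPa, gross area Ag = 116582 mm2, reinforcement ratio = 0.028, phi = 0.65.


Ast = rho * Ag = 0.028 * 116582 = 3264.296 mm2
phi*Pn = 0.65 * 0.80 * (0.85 * 40 * (116582 - 3264.296) + 500 * 3264.296) / 1000
= 2852.17 kN

2852.17


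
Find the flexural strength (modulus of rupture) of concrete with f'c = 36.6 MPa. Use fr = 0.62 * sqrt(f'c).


fr = 0.62 * sqrt(36.6)
= 3.751 MPa

3.751


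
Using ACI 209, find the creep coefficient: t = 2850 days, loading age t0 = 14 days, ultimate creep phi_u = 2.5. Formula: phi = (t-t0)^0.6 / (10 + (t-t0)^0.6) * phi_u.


dt = 2850 - 14 = 2836
phi = 2836^0.6 / (10 + 2836^0.6) * 2.5
= 2.305

2.305


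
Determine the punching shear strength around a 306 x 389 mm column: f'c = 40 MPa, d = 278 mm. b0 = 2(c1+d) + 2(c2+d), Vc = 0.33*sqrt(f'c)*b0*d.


b0 = 2*(306 + 278) + 2*(389 + 278) = 2502 mm
Vc = 0.33 * sqrt(40) * 2502 * 278 / 1000
= 1451.7 kN

1451.7


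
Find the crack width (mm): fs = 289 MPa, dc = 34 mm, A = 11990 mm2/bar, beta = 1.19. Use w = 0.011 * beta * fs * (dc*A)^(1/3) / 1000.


w = 0.011 * beta * fs * (dc * A)^(1/3) / 1000
= 0.011 * 1.19 * 289 * (34 * 11990)^(1/3) / 1000
= 0.281 mm

0.281


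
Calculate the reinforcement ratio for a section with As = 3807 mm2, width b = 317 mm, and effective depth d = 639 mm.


rho = As / (b * d)
= 3807 / (317 * 639)
= 0.0188

0.0188


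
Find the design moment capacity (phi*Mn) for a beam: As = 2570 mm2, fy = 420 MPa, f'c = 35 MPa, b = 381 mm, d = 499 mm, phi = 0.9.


a = As * fy / (0.85 * f'c * b)
= 2570 * 420 / (0.85 * 35 * 381)
= 95.2293 mm
Mn = As * fy * (d - a/2) / 10^6
= 487.2254 kN-m
phi*Mn = 0.9 * 487.2254 = 438.5 kN-m

438.5


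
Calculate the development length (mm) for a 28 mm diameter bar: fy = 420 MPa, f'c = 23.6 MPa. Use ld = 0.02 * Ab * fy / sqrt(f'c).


Ab = pi * 28^2 / 4 = 615.752 mm2
ld = 0.02 * 615.752 * 420 / sqrt(23.6)
= 1064.7 mm

1064.7


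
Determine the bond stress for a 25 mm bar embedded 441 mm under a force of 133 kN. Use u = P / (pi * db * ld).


u = P / (pi * db * ld)
= 133 * 1000 / (pi * 25 * 441)
= 3.84 MPa

3.84


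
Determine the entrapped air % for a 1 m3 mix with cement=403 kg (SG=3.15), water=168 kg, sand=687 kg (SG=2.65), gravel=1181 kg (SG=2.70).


Vol cement = 403 / (3.15 * 1000) = 0.127937 m3
Vol water = 168 / 1000 = 0.168 m3
Vol sand = 687 / (2.65 * 1000) = 0.259245 m3
Vol gravel = 1181 / (2.70 * 1000) = 0.437407 m3
Total solid + water volume = 0.992589 m3
Air = (1 - 0.992589) * 100 = 0.74%

0.74


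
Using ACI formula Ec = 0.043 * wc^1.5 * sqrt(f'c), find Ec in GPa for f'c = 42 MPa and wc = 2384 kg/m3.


Ec = 0.043 * 2384^1.5 * sqrt(42) / 1000
= 32.44 GPa

32.44


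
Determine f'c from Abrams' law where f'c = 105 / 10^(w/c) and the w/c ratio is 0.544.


f'c = 105 / 10^0.544
= 105 / 3.499
= 30.0 MPa

30.0


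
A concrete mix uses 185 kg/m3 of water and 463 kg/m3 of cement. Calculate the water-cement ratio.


w/c = water / cement
w/c = 185 / 463 = 0.4

0.4


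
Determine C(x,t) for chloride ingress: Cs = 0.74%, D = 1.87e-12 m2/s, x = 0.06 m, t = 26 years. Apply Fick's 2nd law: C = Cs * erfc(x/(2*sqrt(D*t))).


t_seconds = 26 * 365.25 * 24 * 3600 = 820497600.0 s
arg = 0.06 / (2 * sqrt(1.87e-12 * 820497600.0))
= 0.7659
erfc(0.7659) = 0.2788
C = 0.74 * 0.2788 = 0.2063%

0.2063


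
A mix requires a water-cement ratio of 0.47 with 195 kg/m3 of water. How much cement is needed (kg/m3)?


Cement = water / (w/c)
= 195 / 0.47
= 414.9 kg/m3

414.9


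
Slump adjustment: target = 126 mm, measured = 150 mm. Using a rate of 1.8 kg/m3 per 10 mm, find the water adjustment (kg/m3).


Difference = 126 - 150 = -24 mm
Water adjustment = -24 * 1.8 / 10 = -4.3 kg/m3

-4.3


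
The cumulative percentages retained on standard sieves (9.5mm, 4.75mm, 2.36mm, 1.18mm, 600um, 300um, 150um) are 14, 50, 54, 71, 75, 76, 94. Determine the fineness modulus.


FM = sum(cumulative % retained) / 100
= 434 / 100
= 4.34

4.34


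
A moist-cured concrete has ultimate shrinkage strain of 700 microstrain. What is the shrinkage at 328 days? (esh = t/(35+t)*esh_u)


esh(328) = 328 / (35 + 328) * 700
= 328 / 363 * 700
= 632.5 microstrain

632.5


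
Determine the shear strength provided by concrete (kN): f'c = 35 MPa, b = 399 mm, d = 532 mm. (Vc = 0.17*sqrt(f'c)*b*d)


Vc = 0.17 * sqrt(35) * 399 * 532 / 1000
= 213.49 kN

213.49


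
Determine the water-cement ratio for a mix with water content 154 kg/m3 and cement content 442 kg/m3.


w/c = water / cement
w/c = 154 / 442 = 0.348

0.348


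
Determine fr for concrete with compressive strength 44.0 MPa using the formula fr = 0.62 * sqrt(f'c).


fr = 0.62 * sqrt(44.0)
= 4.113 MPa

4.113


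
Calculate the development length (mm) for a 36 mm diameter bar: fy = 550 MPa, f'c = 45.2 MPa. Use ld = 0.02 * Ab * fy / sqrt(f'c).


Ab = pi * 36^2 / 4 = 1017.876 mm2
ld = 0.02 * 1017.876 * 550 / sqrt(45.2)
= 1665.4 mm

1665.4


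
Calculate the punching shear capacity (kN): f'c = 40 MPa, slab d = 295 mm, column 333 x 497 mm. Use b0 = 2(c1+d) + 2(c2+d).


b0 = 2*(333 + 295) + 2*(497 + 295) = 2840 mm
Vc = 0.33 * sqrt(40) * 2840 * 295 / 1000
= 1748.58 kN

1748.58


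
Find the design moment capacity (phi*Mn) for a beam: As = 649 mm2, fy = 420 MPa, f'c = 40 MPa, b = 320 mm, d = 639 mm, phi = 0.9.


a = As * fy / (0.85 * f'c * b)
= 649 * 420 / (0.85 * 40 * 320)
= 25.0533 mm
Mn = As * fy * (d - a/2) / 10^6
= 170.7641 kN-m
phi*Mn = 0.9 * 170.7641 = 153.69 kN-m

153.69


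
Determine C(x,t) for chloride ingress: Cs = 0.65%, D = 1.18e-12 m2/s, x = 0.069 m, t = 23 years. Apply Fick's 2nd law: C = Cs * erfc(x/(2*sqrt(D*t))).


t_seconds = 23 * 365.25 * 24 * 3600 = 725824800.0 s
arg = 0.069 / (2 * sqrt(1.18e-12 * 725824800.0))
= 1.1789
erfc(1.1789) = 0.0955
C = 0.65 * 0.0955 = 0.0621%

0.0621


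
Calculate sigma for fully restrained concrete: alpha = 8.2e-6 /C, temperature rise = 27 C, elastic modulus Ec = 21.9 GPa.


sigma = alpha * dT * Ec
= 8.2e-6 * 27 * 21.9 * 1000
= 4.849 MPa

4.849


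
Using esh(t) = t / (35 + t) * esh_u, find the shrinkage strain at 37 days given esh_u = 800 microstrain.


esh(37) = 37 / (35 + 37) * 800
= 37 / 72 * 800
= 411.1 microstrain

411.1


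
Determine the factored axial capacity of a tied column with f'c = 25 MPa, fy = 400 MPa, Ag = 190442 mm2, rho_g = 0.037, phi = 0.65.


Ast = rho * Ag = 0.037 * 190442 = 7046.354 mm2
phi*Pn = 0.65 * 0.80 * (0.85 * 25 * (190442 - 7046.354) + 400 * 7046.354) / 1000
= 3492.16 kN

3492.16


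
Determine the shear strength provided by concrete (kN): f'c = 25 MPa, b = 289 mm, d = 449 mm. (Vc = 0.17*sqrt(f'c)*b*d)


Vc = 0.17 * sqrt(25) * 289 * 449 / 1000
= 110.3 kN

110.3


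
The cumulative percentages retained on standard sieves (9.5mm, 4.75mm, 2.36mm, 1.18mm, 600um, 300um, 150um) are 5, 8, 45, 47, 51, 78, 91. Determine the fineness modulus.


FM = sum(cumulative % retained) / 100
= 325 / 100
= 3.25

3.25


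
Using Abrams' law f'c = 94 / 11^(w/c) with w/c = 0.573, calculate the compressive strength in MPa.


f'c = 94 / 11^0.573
= 94 / 3.951
= 23.79 MPa

23.79


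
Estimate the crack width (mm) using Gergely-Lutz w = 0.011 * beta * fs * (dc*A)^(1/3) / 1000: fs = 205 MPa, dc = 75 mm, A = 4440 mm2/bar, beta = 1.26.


w = 0.011 * beta * fs * (dc * A)^(1/3) / 1000
= 0.011 * 1.26 * 205 * (75 * 4440)^(1/3) / 1000
= 0.197 mm

0.197


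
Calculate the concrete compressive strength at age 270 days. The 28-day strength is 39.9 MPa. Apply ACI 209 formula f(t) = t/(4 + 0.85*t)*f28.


f(270) = 270 / (4 + 0.85 * 270) * 39.9
= 270 / 233.5 * 39.9
= 46.14 MPa

46.14


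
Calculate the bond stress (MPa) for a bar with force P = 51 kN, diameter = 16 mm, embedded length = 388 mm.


u = P / (pi * db * ld)
= 51 * 1000 / (pi * 16 * 388)
= 2.615 MPa

2.615


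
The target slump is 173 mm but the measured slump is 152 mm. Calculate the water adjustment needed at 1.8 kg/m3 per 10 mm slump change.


Difference = 173 - 152 = 21 mm
Water adjustment = 21 * 1.8 / 10 = 3.8 kg/m3

3.8


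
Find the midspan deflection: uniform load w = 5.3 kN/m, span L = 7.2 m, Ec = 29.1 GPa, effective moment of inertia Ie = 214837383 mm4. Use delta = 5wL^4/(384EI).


Convert: L = 7.2 m = 7200 mm, Ec = 29.1 GPa = 29100 MPa
delta = 5 * 5.3 * 7200^4 / (384 * 29100 * 214837383)
= 29.66 mm

29.66


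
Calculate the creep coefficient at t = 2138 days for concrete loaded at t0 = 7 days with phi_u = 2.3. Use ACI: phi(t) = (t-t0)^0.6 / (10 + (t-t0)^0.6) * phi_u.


dt = 2138 - 7 = 2131
phi = 2131^0.6 / (10 + 2131^0.6) * 2.3
= 2.09

2.09


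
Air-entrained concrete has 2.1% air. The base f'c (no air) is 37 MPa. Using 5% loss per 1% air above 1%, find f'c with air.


Strength loss = (2.1 - 1) * 5 = 5.5%
f'c = 37 * (1 - 5.5/100)
= 34.96 MPa

34.96


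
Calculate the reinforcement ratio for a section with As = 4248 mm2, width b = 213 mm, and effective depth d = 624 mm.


rho = As / (b * d)
= 4248 / (213 * 624)
= 0.032

0.032


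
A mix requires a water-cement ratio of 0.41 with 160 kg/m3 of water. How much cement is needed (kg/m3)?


Cement = water / (w/c)
= 160 / 0.41
= 390.2 kg/m3

390.2


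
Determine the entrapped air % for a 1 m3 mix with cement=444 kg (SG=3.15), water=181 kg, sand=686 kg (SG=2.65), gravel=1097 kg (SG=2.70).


Vol cement = 444 / (3.15 * 1000) = 0.140952 m3
Vol water = 181 / 1000 = 0.181 m3
Vol sand = 686 / (2.65 * 1000) = 0.258868 m3
Vol gravel = 1097 / (2.70 * 1000) = 0.406296 m3
Total solid + water volume = 0.987117 m3
Air = (1 - 0.987117) * 100 = 1.29%

1.29


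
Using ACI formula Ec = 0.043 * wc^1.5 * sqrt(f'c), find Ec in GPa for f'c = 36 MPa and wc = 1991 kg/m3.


Ec = 0.043 * 1991^1.5 * sqrt(36) / 1000
= 22.92 GPa

22.92


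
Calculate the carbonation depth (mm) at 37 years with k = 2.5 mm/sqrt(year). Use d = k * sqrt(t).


depth = k * sqrt(t)
= 2.5 * sqrt(37)
= 15.21 mm

15.21


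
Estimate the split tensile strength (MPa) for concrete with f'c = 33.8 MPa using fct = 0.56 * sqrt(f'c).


fct = 0.56 * sqrt(33.8)
= 0.56 * 5.814
= 3.256 MPa

3.256


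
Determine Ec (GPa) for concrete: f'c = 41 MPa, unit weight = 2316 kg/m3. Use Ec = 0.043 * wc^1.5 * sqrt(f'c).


Ec = 0.043 * 2316^1.5 * sqrt(41) / 1000
= 30.69 GPa

30.69


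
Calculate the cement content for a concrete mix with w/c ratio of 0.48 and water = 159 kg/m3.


Cement = water / (w/c)
= 159 / 0.48
= 331.2 kg/m3

331.2


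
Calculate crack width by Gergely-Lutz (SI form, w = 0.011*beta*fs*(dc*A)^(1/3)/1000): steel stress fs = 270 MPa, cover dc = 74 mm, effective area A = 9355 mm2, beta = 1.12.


w = 0.011 * beta * fs * (dc * A)^(1/3) / 1000
= 0.011 * 1.12 * 270 * (74 * 9355)^(1/3) / 1000
= 0.294 mm

0.294


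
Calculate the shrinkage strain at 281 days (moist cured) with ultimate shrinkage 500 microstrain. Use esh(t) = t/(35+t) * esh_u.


esh(281) = 281 / (35 + 281) * 500
= 281 / 316 * 500
= 444.6 microstrain

444.6


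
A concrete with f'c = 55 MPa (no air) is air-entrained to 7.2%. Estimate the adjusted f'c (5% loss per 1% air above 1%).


Strength loss = (7.2 - 1) * 5 = 31.0%
f'c = 55 * (1 - 31.0/100)
= 37.95 MPa

37.95


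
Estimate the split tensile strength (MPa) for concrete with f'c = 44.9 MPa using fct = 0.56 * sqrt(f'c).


fct = 0.56 * sqrt(44.9)
= 0.56 * 6.701
= 3.752 MPa

3.752


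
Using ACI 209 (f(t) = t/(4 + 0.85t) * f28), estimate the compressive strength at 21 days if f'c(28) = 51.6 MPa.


f(21) = 21 / (4 + 0.85 * 21) * 51.6
= 21 / 21.85 * 51.6
= 49.59 MPa

49.59


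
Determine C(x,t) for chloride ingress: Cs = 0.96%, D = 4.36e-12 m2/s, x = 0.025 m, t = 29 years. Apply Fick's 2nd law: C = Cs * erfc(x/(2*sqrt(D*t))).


t_seconds = 29 * 365.25 * 24 * 3600 = 915170400.0 s
arg = 0.025 / (2 * sqrt(4.36e-12 * 915170400.0))
= 0.1979
erfc(0.1979) = 0.7796
C = 0.96 * 0.7796 = 0.7484%

0.7484


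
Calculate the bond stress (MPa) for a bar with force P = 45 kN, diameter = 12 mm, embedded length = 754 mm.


u = P / (pi * db * ld)
= 45 * 1000 / (pi * 12 * 754)
= 1.583 MPa

1.583


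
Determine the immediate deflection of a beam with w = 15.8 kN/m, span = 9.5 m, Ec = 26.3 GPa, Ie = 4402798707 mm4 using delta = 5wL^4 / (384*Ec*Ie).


Convert: L = 9.5 m = 9500 mm, Ec = 26.3 GPa = 26300 MPa
delta = 5 * 15.8 * 9500^4 / (384 * 26300 * 4402798707)
= 14.47 mm

14.47


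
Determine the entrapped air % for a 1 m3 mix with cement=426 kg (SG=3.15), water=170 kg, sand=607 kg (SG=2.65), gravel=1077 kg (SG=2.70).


Vol cement = 426 / (3.15 * 1000) = 0.135238 m3
Vol water = 170 / 1000 = 0.17 m3
Vol sand = 607 / (2.65 * 1000) = 0.229057 m3
Vol gravel = 1077 / (2.70 * 1000) = 0.398889 m3
Total solid + water volume = 0.933184 m3
Air = (1 - 0.933184) * 100 = 6.68%

6.68


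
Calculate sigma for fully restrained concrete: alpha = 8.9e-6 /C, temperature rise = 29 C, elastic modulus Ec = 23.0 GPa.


sigma = alpha * dT * Ec
= 8.9e-6 * 29 * 23.0 * 1000
= 5.936 MPa

5.936


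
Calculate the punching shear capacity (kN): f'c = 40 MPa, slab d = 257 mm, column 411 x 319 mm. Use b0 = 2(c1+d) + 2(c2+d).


b0 = 2*(411 + 257) + 2*(319 + 257) = 2488 mm
Vc = 0.33 * sqrt(40) * 2488 * 257 / 1000
= 1334.53 kN

1334.53


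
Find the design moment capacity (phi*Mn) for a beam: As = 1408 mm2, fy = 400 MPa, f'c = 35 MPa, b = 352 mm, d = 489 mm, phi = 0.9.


a = As * fy / (0.85 * f'c * b)
= 1408 * 400 / (0.85 * 35 * 352)
= 53.7815 mm
Mn = As * fy * (d - a/2) / 10^6
= 260.2599 kN-m
phi*Mn = 0.9 * 260.2599 = 234.23 kN-m

234.23


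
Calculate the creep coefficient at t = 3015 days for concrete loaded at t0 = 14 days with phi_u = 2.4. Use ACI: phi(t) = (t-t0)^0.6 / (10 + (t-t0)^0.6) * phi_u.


dt = 3015 - 14 = 3001
phi = 3001^0.6 / (10 + 3001^0.6) * 2.4
= 2.218

2.218


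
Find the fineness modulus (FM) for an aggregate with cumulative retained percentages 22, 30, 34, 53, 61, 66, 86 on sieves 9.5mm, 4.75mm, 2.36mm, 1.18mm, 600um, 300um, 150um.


FM = sum(cumulative % retained) / 100
= 352 / 100
= 3.52

3.52


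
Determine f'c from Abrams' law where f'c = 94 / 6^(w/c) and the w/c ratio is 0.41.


f'c = 94 / 6^0.41
= 94 / 2.085
= 45.09 MPa

45.09


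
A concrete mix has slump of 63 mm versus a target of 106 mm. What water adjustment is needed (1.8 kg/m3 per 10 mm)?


Difference = 106 - 63 = 43 mm
Water adjustment = 43 * 1.8 / 10 = 7.7 kg/m3

7.7


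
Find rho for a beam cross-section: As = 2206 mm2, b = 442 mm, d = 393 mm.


rho = As / (b * d)
= 2206 / (442 * 393)
= 0.0127

0.0127


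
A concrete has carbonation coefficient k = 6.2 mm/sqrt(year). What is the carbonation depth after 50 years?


depth = k * sqrt(t)
= 6.2 * sqrt(50)
= 43.84 mm

43.84


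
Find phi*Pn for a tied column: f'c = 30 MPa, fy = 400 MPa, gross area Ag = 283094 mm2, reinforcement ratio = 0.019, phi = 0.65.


Ast = rho * Ag = 0.019 * 283094 = 5378.786 mm2
phi*Pn = 0.65 * 0.80 * (0.85 * 30 * (283094 - 5378.786) + 400 * 5378.786) / 1000
= 4801.29 kN

4801.29


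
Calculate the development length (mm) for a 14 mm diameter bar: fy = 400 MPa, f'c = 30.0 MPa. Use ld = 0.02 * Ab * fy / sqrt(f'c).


Ab = pi * 14^2 / 4 = 153.938 mm2
ld = 0.02 * 153.938 * 400 / sqrt(30.0)
= 224.8 mm

224.8


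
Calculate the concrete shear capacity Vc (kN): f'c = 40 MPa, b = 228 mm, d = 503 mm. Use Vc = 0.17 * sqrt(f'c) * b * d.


Vc = 0.17 * sqrt(40) * 228 * 503 / 1000
= 123.31 kN

123.31


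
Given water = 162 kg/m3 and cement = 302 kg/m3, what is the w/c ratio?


w/c = water / cement
w/c = 162 / 302 = 0.536

0.536


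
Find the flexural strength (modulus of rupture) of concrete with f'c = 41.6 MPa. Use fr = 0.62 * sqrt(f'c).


fr = 0.62 * sqrt(41.6)
= 3.999 MPa

3.999


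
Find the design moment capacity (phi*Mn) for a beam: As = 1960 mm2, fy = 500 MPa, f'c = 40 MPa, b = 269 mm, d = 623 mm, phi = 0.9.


a = As * fy / (0.85 * f'c * b)
= 1960 * 500 / (0.85 * 40 * 269)
= 107.1507 mm
Mn = As * fy * (d - a/2) / 10^6
= 558.0362 kN-m
phi*Mn = 0.9 * 558.0362 = 502.23 kN-m

502.23


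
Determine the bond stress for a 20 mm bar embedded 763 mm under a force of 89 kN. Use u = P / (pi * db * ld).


u = P / (pi * db * ld)
= 89 * 1000 / (pi * 20 * 763)
= 1.856 MPa

1.856


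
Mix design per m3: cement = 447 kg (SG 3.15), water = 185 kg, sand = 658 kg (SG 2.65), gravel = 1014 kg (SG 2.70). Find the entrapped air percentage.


Vol cement = 447 / (3.15 * 1000) = 0.141905 m3
Vol water = 185 / 1000 = 0.185 m3
Vol sand = 658 / (2.65 * 1000) = 0.248302 m3
Vol gravel = 1014 / (2.70 * 1000) = 0.375556 m3
Total solid + water volume = 0.950762 m3
Air = (1 - 0.950762) * 100 = 4.92%

4.92


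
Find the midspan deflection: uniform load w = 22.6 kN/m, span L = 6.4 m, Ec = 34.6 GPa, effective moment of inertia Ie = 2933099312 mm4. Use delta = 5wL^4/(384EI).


Convert: L = 6.4 m = 6400 mm, Ec = 34.6 GPa = 34600 MPa
delta = 5 * 22.6 * 6400^4 / (384 * 34600 * 2933099312)
= 4.86 mm

4.86


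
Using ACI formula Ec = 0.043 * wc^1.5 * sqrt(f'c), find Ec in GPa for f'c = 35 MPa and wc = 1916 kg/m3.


Ec = 0.043 * 1916^1.5 * sqrt(35) / 1000
= 21.34 GPa

21.34


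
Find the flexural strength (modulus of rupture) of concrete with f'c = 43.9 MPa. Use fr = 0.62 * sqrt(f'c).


fr = 0.62 * sqrt(43.9)
= 4.108 MPa

4.108


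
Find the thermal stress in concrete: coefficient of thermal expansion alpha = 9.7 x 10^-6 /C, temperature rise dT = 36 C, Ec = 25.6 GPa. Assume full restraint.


sigma = alpha * dT * Ec
= 9.7e-6 * 36 * 25.6 * 1000
= 8.94 MPa

8.94


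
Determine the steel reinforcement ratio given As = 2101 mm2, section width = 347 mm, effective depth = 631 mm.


rho = As / (b * d)
= 2101 / (347 * 631)
= 0.0096

0.0096


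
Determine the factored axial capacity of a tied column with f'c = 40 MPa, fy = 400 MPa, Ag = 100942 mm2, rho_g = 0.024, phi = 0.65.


Ast = rho * Ag = 0.024 * 100942 = 2422.608 mm2
phi*Pn = 0.65 * 0.80 * (0.85 * 40 * (100942 - 2422.608) + 400 * 2422.608) / 1000
= 2245.73 kN

2245.73


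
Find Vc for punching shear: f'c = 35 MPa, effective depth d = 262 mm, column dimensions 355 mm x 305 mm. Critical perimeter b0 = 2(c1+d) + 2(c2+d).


b0 = 2*(355 + 262) + 2*(305 + 262) = 2368 mm
Vc = 0.33 * sqrt(35) * 2368 * 262 / 1000
= 1211.24 kN

1211.24


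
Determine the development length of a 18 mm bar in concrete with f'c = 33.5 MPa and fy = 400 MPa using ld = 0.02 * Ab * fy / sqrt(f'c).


Ab = pi * 18^2 / 4 = 254.469 mm2
ld = 0.02 * 254.469 * 400 / sqrt(33.5)
= 351.7 mm

351.7


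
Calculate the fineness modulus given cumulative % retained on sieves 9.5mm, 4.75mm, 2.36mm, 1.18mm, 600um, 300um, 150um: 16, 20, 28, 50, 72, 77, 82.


FM = sum(cumulative % retained) / 100
= 345 / 100
= 3.45

3.45


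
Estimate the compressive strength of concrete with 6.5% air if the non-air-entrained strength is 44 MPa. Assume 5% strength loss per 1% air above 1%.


Strength loss = (6.5 - 1) * 5 = 27.5%
f'c = 44 * (1 - 27.5/100)
= 31.9 MPa

31.9


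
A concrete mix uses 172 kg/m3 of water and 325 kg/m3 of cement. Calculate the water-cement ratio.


w/c = water / cement
w/c = 172 / 325 = 0.529

0.529


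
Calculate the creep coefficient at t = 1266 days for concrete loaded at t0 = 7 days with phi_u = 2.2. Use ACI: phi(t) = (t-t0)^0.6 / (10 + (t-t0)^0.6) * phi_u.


dt = 1266 - 7 = 1259
phi = 1259^0.6 / (10 + 1259^0.6) * 2.2
= 1.933

1.933


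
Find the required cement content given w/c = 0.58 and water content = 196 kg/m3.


Cement = water / (w/c)
= 196 / 0.58
= 337.9 kg/m3

337.9


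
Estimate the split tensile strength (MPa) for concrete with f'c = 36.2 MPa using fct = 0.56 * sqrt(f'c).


fct = 0.56 * sqrt(36.2)
= 0.56 * 6.017
= 3.369 MPa

3.369


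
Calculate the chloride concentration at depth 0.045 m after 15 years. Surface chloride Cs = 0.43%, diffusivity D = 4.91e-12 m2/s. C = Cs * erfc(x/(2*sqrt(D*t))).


t_seconds = 15 * 365.25 * 24 * 3600 = 473364000.0 s
arg = 0.045 / (2 * sqrt(4.91e-12 * 473364000.0))
= 0.4667
erfc(0.4667) = 0.5092
C = 0.43 * 0.5092 = 0.219%

0.219


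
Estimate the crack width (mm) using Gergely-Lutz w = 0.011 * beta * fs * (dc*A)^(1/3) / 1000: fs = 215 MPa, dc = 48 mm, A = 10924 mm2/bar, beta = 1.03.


w = 0.011 * beta * fs * (dc * A)^(1/3) / 1000
= 0.011 * 1.03 * 215 * (48 * 10924)^(1/3) / 1000
= 0.196 mm

0.196


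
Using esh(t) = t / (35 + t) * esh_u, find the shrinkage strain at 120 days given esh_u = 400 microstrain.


esh(120) = 120 / (35 + 120) * 400
= 120 / 155 * 400
= 309.7 microstrain

309.7


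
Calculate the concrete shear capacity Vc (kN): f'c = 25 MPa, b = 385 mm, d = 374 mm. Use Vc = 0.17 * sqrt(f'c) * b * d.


Vc = 0.17 * sqrt(25) * 385 * 374 / 1000
= 122.39 kN

122.39


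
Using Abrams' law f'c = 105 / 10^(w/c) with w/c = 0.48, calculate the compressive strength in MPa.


f'c = 105 / 10^0.48
= 105 / 3.02
= 34.77 MPa

34.77


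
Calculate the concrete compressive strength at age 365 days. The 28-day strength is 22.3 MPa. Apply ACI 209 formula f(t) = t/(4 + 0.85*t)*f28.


f(365) = 365 / (4 + 0.85 * 365) * 22.3
= 365 / 314.25 * 22.3
= 25.9 MPa

25.9


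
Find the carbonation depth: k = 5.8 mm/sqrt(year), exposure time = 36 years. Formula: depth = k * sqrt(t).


depth = k * sqrt(t)
= 5.8 * sqrt(36)
= 34.8 mm

34.8


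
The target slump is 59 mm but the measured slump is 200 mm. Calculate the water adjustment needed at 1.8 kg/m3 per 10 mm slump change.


Difference = 59 - 200 = -141 mm
Water adjustment = -141 * 1.8 / 10 = -25.4 kg/m3

-25.4


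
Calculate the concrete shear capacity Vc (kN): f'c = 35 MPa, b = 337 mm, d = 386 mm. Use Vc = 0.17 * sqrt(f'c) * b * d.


Vc = 0.17 * sqrt(35) * 337 * 386 / 1000
= 130.83 kN

130.83


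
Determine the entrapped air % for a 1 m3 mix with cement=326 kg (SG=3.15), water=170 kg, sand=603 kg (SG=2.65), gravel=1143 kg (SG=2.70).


Vol cement = 326 / (3.15 * 1000) = 0.103492 m3
Vol water = 170 / 1000 = 0.17 m3
Vol sand = 603 / (2.65 * 1000) = 0.227547 m3
Vol gravel = 1143 / (2.70 * 1000) = 0.423333 m3
Total solid + water volume = 0.924373 m3
Air = (1 - 0.924373) * 100 = 7.56%

7.56


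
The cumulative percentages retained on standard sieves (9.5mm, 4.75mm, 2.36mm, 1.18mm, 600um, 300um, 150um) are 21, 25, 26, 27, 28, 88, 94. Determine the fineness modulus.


FM = sum(cumulative % retained) / 100
= 309 / 100
= 3.09

3.09


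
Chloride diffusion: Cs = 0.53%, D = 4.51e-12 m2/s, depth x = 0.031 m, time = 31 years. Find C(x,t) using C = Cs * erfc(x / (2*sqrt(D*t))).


t_seconds = 31 * 365.25 * 24 * 3600 = 978285600.0 s
arg = 0.031 / (2 * sqrt(4.51e-12 * 978285600.0))
= 0.2334
erfc(0.2334) = 0.7414
C = 0.53 * 0.7414 = 0.3929%

0.3929


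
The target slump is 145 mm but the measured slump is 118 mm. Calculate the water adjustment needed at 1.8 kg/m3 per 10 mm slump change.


Difference = 145 - 118 = 27 mm
Water adjustment = 27 * 1.8 / 10 = 4.9 kg/m3

4.9


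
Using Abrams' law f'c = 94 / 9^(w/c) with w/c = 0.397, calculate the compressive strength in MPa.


f'c = 94 / 9^0.397
= 94 / 2.392
= 39.29 MPa

39.29


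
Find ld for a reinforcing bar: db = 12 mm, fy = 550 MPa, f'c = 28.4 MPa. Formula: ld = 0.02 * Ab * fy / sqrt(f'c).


Ab = pi * 12^2 / 4 = 113.097 mm2
ld = 0.02 * 113.097 * 550 / sqrt(28.4)
= 233.4 mm

233.4


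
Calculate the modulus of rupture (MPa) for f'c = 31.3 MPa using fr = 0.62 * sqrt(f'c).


fr = 0.62 * sqrt(31.3)
= 3.469 MPa

3.469


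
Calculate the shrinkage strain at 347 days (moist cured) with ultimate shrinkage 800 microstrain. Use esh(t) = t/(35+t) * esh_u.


esh(347) = 347 / (35 + 347) * 800
= 347 / 382 * 800
= 726.7 microstrain

726.7


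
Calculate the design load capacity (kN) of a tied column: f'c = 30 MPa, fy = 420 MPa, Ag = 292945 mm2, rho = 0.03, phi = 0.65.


Ast = rho * Ag = 0.03 * 292945 = 8788.35 mm2
phi*Pn = 0.65 * 0.80 * (0.85 * 30 * (292945 - 8788.35) + 420 * 8788.35) / 1000
= 5687.29 kN

5687.29


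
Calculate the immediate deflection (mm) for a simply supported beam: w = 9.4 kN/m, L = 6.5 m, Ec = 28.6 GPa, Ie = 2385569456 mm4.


Convert: L = 6.5 m = 6500 mm, Ec = 28.6 GPa = 28600 MPa
delta = 5 * 9.4 * 6500^4 / (384 * 28600 * 2385569456)
= 3.2 mm

3.2


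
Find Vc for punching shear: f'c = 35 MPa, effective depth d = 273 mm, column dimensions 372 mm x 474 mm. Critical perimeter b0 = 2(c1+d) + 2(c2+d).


b0 = 2*(372 + 273) + 2*(474 + 273) = 2784 mm
Vc = 0.33 * sqrt(35) * 2784 * 273 / 1000
= 1483.82 kN

1483.82


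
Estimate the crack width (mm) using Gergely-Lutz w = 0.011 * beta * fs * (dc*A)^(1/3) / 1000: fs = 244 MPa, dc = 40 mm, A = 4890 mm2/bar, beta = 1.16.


w = 0.011 * beta * fs * (dc * A)^(1/3) / 1000
= 0.011 * 1.16 * 244 * (40 * 4890)^(1/3) / 1000
= 0.181 mm

0.181


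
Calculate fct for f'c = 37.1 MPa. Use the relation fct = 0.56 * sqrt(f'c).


fct = 0.56 * sqrt(37.1)
= 0.56 * 6.091
= 3.411 MPa

3.411


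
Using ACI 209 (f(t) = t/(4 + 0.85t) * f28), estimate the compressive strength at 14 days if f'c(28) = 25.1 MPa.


f(14) = 14 / (4 + 0.85 * 14) * 25.1
= 14 / 15.9 * 25.1
= 22.1 MPa

22.1


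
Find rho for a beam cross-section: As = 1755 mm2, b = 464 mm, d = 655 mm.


rho = As / (b * d)
= 1755 / (464 * 655)
= 0.0058

0.0058


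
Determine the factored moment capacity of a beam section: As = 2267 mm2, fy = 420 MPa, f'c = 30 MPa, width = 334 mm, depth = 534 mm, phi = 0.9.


a = As * fy / (0.85 * f'c * b)
= 2267 * 420 / (0.85 * 30 * 334)
= 111.7929 mm
Mn = As * fy * (d - a/2) / 10^6
= 455.2215 kN-m
phi*Mn = 0.9 * 455.2215 = 409.7 kN-m

409.7


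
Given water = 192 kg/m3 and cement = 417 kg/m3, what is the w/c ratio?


w/c = water / cement
w/c = 192 / 417 = 0.46

0.46


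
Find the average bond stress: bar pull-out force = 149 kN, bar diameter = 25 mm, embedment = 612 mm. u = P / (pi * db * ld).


u = P / (pi * db * ld)
= 149 * 1000 / (pi * 25 * 612)
= 3.1 MPa

3.1


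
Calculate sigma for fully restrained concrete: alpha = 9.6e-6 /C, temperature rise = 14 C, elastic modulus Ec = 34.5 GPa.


sigma = alpha * dT * Ec
= 9.6e-6 * 14 * 34.5 * 1000
= 4.637 MPa

4.637


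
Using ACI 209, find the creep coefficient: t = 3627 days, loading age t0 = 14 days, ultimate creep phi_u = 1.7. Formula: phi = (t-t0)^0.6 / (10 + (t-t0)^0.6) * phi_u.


dt = 3627 - 14 = 3613
phi = 3613^0.6 / (10 + 3613^0.6) * 1.7
= 1.584

1.584


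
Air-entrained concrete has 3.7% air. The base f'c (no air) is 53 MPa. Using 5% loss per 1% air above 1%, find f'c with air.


Strength loss = (3.7 - 1) * 5 = 13.5%
f'c = 53 * (1 - 13.5/100)
= 45.84 MPa

45.84
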